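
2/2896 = 1/1448 = 0.00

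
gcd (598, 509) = 1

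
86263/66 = 86263/66 =1307.02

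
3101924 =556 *5579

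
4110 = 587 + 3523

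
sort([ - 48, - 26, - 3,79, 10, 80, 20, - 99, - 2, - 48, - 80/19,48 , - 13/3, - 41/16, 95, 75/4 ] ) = [-99, - 48,- 48, - 26, - 13/3,-80/19,-3, - 41/16,- 2, 10, 75/4,  20, 48, 79, 80,95] 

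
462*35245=16283190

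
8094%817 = 741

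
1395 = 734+661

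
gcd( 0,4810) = 4810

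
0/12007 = 0 = 0.00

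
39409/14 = 39409/14 = 2814.93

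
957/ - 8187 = -1  +  2410/2729  =  -0.12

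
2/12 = 1/6 =0.17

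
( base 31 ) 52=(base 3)12211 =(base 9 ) 184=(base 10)157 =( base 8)235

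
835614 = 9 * 92846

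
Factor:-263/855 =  - 3^( - 2) * 5^( - 1)*19^(  -  1 ) * 263^1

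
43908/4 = 10977 = 10977.00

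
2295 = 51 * 45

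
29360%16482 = 12878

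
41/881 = 41/881 =0.05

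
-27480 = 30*(-916)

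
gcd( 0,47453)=47453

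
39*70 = 2730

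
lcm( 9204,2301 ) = 9204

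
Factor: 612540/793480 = 2^ ( - 1)*3^2*41^1*239^(  -  1 ) = 369/478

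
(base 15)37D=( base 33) o1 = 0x319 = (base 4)30121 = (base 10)793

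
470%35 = 15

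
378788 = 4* 94697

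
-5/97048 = -1  +  97043/97048 = -0.00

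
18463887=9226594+9237293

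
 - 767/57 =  - 767/57 = - 13.46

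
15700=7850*2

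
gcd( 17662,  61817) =8831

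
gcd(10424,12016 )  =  8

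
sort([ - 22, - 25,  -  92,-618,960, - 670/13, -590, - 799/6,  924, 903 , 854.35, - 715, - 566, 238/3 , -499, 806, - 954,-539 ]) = [ - 954, - 715, - 618, - 590, - 566, - 539,-499, -799/6,  -  92,-670/13, - 25,-22, 238/3, 806, 854.35,903, 924, 960 ]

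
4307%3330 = 977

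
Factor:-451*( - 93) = 41943 = 3^1*11^1*31^1*41^1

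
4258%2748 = 1510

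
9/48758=9/48758 = 0.00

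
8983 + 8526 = 17509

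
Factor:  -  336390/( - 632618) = 3^1*5^1*7^(-1 )*73^( - 1)*619^(-1)*11213^1 = 168195/316309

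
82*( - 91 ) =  - 7462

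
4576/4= 1144 = 1144.00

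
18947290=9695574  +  9251716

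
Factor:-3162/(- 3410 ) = 51/55  =  3^1*5^( -1)*11^( - 1)*17^1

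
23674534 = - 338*( - 70043)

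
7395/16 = 7395/16 = 462.19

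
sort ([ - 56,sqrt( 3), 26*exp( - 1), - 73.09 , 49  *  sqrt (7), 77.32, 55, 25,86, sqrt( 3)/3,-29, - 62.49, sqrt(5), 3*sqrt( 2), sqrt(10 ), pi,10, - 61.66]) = [ - 73.09, - 62.49, - 61.66, - 56, - 29,sqrt( 3) /3, sqrt( 3 ),sqrt( 5), pi, sqrt( 10),3* sqrt( 2 ), 26*exp( - 1 ), 10, 25,55, 77.32,  86,49*sqrt( 7)]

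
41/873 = 41/873 =0.05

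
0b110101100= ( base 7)1151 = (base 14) 228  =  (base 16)1AC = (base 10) 428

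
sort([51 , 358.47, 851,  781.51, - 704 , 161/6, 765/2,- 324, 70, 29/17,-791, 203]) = [- 791,-704,-324, 29/17, 161/6, 51, 70, 203, 358.47, 765/2,781.51,851]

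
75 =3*25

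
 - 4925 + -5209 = -10134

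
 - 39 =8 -47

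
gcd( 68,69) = 1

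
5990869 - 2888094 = 3102775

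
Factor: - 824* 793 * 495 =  - 323448840 = - 2^3*3^2*5^1*11^1*13^1*61^1*103^1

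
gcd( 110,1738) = 22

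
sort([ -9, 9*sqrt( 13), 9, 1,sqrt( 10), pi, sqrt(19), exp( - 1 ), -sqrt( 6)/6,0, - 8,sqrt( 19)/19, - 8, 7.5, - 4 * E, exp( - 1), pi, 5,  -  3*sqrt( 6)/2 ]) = [ - 4 * E,-9,- 8,-8, - 3 * sqrt(6)/2, - sqrt( 6 ) /6, 0, sqrt( 19 )/19,exp( - 1 ), exp(-1 ), 1 , pi , pi,sqrt( 10),  sqrt(19),5, 7.5,9 , 9 * sqrt(13 )] 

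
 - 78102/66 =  - 1184 + 7/11 = - 1183.36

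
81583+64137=145720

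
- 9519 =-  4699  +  - 4820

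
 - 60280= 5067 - 65347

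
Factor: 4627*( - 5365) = - 5^1*7^1*29^1*37^1*661^1 = -  24823855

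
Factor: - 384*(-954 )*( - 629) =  - 2^8*  3^3 * 17^1*37^1*53^1=- 230425344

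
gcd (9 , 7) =1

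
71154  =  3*23718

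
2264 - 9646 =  - 7382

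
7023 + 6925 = 13948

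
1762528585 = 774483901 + 988044684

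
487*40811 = 19874957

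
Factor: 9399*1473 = 3^2*13^1 * 241^1*491^1 = 13844727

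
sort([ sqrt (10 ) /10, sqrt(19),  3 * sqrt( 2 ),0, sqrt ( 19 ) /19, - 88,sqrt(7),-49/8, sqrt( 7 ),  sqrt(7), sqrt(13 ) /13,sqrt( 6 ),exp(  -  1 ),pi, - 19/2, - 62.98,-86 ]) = [-88,-86,- 62.98,  -  19/2  ,-49/8 , 0, sqrt(19)/19,sqrt( 13 )/13, sqrt (10) /10, exp(  -  1 )  ,  sqrt(6 ),sqrt( 7 ), sqrt( 7),sqrt( 7) , pi, 3*sqrt (2 ),sqrt(19) ] 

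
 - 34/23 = -2 + 12/23  =  - 1.48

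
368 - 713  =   - 345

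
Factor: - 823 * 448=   -  2^6 *7^1*823^1 = - 368704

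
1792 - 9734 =-7942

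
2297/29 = 79+6/29  =  79.21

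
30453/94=30453/94 = 323.97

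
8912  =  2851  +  6061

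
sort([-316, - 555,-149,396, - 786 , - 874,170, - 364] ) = [ - 874, - 786,-555,-364, - 316, - 149, 170,396]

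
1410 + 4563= 5973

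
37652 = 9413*4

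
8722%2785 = 367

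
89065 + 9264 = 98329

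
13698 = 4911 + 8787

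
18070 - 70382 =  - 52312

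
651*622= 404922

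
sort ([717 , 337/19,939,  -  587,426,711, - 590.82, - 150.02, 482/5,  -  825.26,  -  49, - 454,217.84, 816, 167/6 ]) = [ - 825.26, - 590.82 ,  -  587, - 454, - 150.02, - 49 , 337/19,  167/6,482/5, 217.84 , 426,  711, 717,816, 939 ]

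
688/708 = 172/177 = 0.97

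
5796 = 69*84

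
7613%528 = 221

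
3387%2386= 1001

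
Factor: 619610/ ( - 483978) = - 3^( - 1)*5^1*11^( - 1)*7333^(-1 ) * 61961^1 = -309805/241989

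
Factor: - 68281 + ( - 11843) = - 80124 = - 2^2 * 3^1*11^1*607^1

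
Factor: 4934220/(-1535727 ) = -1644740/511909 =- 2^2*5^1*82237^1 * 511909^(-1) 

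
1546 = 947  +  599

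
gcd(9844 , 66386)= 2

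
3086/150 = 1543/75 = 20.57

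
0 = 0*525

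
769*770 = 592130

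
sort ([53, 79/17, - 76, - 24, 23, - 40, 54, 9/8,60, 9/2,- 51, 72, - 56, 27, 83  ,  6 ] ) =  [ - 76,- 56, - 51, - 40 , - 24, 9/8, 9/2,79/17,6, 23, 27,  53,54, 60, 72, 83]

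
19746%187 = 111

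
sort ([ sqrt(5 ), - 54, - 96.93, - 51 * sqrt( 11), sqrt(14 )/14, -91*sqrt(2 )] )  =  [ - 51*sqrt( 11), - 91*sqrt( 2),-96.93, - 54, sqrt( 14 )/14,sqrt( 5)]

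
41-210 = - 169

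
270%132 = 6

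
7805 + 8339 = 16144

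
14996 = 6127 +8869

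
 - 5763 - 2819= - 8582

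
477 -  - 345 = 822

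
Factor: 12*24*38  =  2^6 * 3^2 * 19^1 = 10944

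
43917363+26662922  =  70580285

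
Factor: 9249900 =2^2*3^1*5^2*11^1*2803^1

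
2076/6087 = 692/2029 = 0.34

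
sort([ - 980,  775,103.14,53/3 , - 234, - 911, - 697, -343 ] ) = [ - 980,- 911, - 697, - 343, - 234,53/3 , 103.14, 775 ]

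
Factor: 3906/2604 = 3/2 = 2^(-1 ) * 3^1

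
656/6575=656/6575 =0.10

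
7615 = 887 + 6728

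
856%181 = 132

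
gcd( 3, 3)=3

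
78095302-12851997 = 65243305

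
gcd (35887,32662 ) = 1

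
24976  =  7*3568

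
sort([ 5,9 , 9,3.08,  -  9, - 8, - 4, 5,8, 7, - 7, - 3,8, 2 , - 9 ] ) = [ - 9, - 9, - 8,- 7, - 4, - 3, 2,3.08,5,5, 7,8,8,9,9 ] 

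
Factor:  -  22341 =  - 3^1*11^1 * 677^1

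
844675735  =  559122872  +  285552863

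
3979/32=124+11/32= 124.34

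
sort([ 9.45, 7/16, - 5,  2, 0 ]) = [ - 5,0 , 7/16 , 2,9.45 ] 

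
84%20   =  4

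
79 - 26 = 53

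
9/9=1 = 1.00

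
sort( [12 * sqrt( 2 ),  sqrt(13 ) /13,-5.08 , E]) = [ - 5.08,sqrt(13)/13, E,  12*sqrt(2)]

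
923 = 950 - 27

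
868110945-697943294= 170167651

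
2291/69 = 2291/69 = 33.20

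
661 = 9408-8747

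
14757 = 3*4919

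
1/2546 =1/2546=   0.00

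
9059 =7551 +1508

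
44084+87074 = 131158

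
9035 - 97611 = - 88576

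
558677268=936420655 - 377743387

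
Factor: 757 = 757^1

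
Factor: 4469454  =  2^1* 3^2*11^1*22573^1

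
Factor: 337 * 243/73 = 3^5*73^(  -  1)*337^1= 81891/73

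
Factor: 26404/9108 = 287/99 = 3^(-2)*7^1*11^( - 1) * 41^1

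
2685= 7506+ - 4821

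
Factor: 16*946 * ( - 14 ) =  - 211904 = - 2^6*7^1*11^1*43^1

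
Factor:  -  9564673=-9564673^1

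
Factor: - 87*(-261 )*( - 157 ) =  - 3^3*29^2*157^1 = -3564999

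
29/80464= 29/80464 = 0.00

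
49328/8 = 6166 = 6166.00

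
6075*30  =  182250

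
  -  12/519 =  - 1+169/173 =-  0.02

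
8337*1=8337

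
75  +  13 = 88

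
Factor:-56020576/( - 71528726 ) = 28010288/35764363 =2^4*17^1 * 29^1*53^1 * 67^1 *457^( - 1)*78259^( - 1)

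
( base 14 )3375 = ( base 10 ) 8923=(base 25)E6N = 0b10001011011011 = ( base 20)1263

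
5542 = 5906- 364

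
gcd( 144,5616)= 144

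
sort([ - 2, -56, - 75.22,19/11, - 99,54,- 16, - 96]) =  [ - 99,-96, - 75.22 , - 56,  -  16, - 2, 19/11,54]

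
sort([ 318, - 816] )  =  [ - 816,318]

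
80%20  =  0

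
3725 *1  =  3725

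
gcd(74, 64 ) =2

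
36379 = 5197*7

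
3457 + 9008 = 12465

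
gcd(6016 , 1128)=376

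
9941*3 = 29823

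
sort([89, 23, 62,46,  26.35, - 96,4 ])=[ - 96, 4, 23 , 26.35,46, 62,89 ]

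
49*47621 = 2333429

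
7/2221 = 7/2221 = 0.00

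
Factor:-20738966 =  - 2^1*10369483^1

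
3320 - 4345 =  - 1025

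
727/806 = 727/806=   0.90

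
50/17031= 50/17031 = 0.00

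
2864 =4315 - 1451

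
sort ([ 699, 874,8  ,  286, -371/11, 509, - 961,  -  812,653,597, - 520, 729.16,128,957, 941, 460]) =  [ -961,- 812, - 520, - 371/11,8, 128,  286,  460, 509,  597, 653,699,  729.16,874,941, 957 ] 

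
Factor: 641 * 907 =581387 = 641^1 * 907^1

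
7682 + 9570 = 17252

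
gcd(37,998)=1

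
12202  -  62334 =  - 50132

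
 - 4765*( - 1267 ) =6037255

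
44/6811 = 44/6811 = 0.01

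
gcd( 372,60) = 12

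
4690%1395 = 505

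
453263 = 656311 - 203048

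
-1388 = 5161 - 6549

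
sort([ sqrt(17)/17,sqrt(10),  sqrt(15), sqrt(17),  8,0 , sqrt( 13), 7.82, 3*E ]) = [ 0, sqrt( 17)/17, sqrt(10 ),sqrt(13), sqrt ( 15 ),sqrt( 17) , 7.82, 8 , 3*E]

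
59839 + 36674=96513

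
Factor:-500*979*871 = - 2^2* 5^3  *  11^1*13^1*67^1 *89^1 = - 426354500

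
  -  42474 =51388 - 93862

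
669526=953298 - 283772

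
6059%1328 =747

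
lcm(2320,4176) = 20880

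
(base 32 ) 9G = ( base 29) ae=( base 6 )1224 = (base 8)460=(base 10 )304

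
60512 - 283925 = - 223413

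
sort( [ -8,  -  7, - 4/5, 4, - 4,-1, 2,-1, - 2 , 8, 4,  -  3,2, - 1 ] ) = [-8,-7,-4, - 3, - 2, -1, - 1, - 1,  -  4/5, 2, 2, 4,  4, 8 ] 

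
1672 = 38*44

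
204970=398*515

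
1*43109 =43109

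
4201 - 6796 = - 2595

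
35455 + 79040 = 114495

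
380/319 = 1 + 61/319 = 1.19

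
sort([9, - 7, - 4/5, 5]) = [  -  7, - 4/5, 5 , 9 ]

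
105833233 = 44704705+61128528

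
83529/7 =11932+5/7 = 11932.71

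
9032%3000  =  32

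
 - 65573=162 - 65735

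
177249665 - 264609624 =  - 87359959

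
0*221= 0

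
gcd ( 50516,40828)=692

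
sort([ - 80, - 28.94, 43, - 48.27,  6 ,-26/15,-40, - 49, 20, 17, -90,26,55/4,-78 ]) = [- 90, - 80, - 78, - 49, - 48.27, - 40, - 28.94, - 26/15, 6, 55/4,  17,20, 26,43]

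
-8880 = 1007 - 9887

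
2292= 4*573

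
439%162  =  115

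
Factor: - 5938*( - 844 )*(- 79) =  - 395922088 = - 2^3*79^1*211^1*2969^1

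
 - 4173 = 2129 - 6302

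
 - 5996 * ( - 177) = 1061292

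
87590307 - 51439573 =36150734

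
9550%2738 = 1336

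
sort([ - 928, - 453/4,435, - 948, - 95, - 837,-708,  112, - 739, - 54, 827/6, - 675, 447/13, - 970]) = [ - 970, - 948, - 928, - 837, - 739, - 708, - 675, - 453/4, - 95, - 54,447/13, 112,827/6,435]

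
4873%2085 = 703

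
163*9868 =1608484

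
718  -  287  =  431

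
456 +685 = 1141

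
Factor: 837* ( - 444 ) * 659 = - 244902852 = - 2^2*3^4*31^1*37^1*659^1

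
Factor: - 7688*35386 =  - 2^4*13^1 *31^2*1361^1 = - 272047568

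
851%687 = 164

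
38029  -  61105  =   - 23076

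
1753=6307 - 4554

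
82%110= 82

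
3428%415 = 108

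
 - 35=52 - 87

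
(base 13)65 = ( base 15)58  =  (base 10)83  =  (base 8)123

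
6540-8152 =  - 1612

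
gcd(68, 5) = 1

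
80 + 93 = 173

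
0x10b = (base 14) 151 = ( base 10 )267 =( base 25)ah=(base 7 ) 531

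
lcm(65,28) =1820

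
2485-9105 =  - 6620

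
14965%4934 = 163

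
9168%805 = 313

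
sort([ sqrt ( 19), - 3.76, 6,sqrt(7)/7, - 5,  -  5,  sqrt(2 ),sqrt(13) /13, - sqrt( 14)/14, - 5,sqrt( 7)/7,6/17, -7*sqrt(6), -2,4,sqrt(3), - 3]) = [-7*sqrt( 6), - 5, - 5, - 5, - 3.76, - 3, - 2,-sqrt (14 ) /14,sqrt( 13)/13,  6/17,sqrt(7) /7,sqrt(7)/7, sqrt(2),sqrt( 3), 4,sqrt (19),6] 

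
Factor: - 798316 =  - 2^2 * 109^1*1831^1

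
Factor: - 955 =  - 5^1*191^1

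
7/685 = 7/685 = 0.01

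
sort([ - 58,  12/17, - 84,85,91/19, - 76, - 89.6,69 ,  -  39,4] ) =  [ - 89.6,-84, - 76, - 58, - 39,12/17, 4,91/19,69, 85]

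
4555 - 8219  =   - 3664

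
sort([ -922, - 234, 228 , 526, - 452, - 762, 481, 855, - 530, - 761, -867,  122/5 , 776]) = [ - 922,- 867, - 762, - 761 , - 530, - 452, - 234, 122/5,228,  481, 526,776, 855 ] 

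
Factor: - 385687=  - 23^1*41^1*409^1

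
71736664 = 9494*7556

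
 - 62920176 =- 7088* 8877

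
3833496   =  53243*72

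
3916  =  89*44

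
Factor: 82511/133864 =2^( - 3 )*11^1*13^1*29^(  -  1) = 143/232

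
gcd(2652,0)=2652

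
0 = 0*29964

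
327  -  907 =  - 580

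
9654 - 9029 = 625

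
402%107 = 81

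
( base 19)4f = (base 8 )133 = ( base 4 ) 1123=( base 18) 51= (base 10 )91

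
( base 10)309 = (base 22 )E1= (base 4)10311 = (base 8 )465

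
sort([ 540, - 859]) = [ - 859, 540 ]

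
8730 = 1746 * 5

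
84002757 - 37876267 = 46126490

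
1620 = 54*30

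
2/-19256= -1 + 9627/9628 = -0.00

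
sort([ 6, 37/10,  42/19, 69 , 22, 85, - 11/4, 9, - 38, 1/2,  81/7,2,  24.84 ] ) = [-38, - 11/4,1/2,2, 42/19,37/10, 6, 9, 81/7,22 , 24.84,69,85] 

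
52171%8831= 8016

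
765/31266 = 85/3474 = 0.02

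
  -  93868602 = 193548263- 287416865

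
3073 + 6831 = 9904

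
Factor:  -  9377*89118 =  - 835659486 = -2^1 * 3^2*4951^1*9377^1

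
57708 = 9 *6412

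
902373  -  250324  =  652049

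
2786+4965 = 7751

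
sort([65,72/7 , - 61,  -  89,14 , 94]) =[ - 89, - 61,72/7,14,65,94] 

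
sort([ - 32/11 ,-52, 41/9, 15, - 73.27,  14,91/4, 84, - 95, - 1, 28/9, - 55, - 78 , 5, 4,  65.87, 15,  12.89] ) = [-95, - 78, - 73.27, - 55, -52, - 32/11,- 1, 28/9,  4,41/9,5 , 12.89,14 , 15,15,91/4, 65.87, 84 ] 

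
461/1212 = 461/1212=0.38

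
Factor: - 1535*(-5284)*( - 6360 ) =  - 51585578400=   - 2^5*3^1*5^2*53^1*307^1 * 1321^1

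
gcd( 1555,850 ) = 5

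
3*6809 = 20427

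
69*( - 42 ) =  -2898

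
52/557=52/557 = 0.09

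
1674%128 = 10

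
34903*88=3071464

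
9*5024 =45216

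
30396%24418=5978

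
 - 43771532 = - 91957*476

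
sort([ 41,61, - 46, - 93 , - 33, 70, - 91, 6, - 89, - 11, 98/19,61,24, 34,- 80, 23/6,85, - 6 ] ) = [ -93, - 91, - 89,-80, - 46, - 33, - 11, - 6, 23/6,98/19, 6, 24, 34, 41 , 61, 61,70,85] 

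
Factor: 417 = 3^1*139^1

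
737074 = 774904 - 37830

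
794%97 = 18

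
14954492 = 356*42007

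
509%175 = 159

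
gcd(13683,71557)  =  1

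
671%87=62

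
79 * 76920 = 6076680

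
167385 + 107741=275126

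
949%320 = 309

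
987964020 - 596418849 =391545171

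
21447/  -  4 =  - 5362+1/4 = -  5361.75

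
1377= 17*81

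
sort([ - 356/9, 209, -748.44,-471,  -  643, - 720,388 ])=[ - 748.44, - 720, - 643,-471, - 356/9,209 , 388]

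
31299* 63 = 1971837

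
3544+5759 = 9303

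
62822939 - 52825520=9997419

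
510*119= 60690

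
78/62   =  39/31 = 1.26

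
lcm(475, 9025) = 9025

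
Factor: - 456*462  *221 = - 46558512 = - 2^4 * 3^2 *7^1*  11^1*13^1 * 17^1*19^1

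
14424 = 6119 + 8305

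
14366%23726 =14366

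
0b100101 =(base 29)18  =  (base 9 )41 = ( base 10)37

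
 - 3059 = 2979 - 6038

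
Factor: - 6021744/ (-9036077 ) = 2^4*3^1*19^(-1) * 125453^1*475583^( - 1) 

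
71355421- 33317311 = 38038110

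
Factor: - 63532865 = - 5^1*11^2* 19^1*5527^1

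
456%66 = 60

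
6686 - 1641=5045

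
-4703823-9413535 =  - 14117358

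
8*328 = 2624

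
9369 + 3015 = 12384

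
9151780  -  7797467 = 1354313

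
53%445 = 53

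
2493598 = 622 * 4009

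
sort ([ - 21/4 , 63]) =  [ - 21/4,63]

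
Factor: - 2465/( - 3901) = 5^1*17^1*29^1*47^( - 1)*83^ (  -  1 )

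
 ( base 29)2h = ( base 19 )3i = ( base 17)47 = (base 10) 75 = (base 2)1001011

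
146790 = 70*2097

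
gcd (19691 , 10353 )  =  203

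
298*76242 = 22720116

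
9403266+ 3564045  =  12967311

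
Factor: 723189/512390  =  2^(-1)*3^1*5^( - 1)*23^1*47^1*223^1*51239^( - 1 ) 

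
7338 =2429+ 4909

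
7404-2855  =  4549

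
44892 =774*58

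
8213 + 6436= 14649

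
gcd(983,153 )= 1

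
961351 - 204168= 757183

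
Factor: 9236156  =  2^2*23^1*100393^1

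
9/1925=9/1925  =  0.00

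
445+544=989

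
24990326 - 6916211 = 18074115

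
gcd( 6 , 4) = 2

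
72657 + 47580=120237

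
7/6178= 7/6178= 0.00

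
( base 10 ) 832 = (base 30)RM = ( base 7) 2266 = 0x340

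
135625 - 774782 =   -  639157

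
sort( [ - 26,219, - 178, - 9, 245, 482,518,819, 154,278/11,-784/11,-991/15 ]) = [-178, - 784/11, - 991/15, - 26,-9,278/11,154,219, 245,482,  518,  819] 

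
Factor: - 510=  - 2^1 *3^1*5^1*17^1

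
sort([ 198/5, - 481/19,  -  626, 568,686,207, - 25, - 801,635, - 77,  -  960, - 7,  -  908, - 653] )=[ -960, - 908, - 801, - 653, - 626,-77 , - 481/19 , - 25,- 7, 198/5 , 207,  568,635,686]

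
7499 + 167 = 7666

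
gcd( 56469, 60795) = 21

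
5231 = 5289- 58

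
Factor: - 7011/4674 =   -  2^(- 1)*3^1=- 3/2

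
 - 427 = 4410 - 4837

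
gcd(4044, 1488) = 12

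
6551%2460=1631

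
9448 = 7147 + 2301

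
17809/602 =29+351/602= 29.58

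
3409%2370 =1039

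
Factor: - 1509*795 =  - 3^2*5^1*53^1*503^1  =  -1199655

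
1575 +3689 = 5264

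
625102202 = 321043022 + 304059180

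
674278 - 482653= 191625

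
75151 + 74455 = 149606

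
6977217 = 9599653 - 2622436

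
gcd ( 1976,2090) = 38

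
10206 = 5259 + 4947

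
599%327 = 272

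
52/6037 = 52/6037 = 0.01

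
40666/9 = 40666/9 = 4518.44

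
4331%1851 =629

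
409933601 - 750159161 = -340225560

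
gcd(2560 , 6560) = 160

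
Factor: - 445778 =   -  2^1 *19^1*11731^1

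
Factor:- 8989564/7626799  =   - 2^2*83^1*27077^1*7626799^( - 1 )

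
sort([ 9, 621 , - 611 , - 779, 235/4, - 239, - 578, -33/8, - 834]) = [ - 834, - 779,-611, - 578,  -  239 , - 33/8,  9, 235/4, 621]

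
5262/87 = 60+14/29 = 60.48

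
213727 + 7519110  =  7732837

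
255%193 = 62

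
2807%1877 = 930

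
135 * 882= 119070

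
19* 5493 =104367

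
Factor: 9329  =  19^1*491^1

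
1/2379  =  1/2379 = 0.00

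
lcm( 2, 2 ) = 2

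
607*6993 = 4244751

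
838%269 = 31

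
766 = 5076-4310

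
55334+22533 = 77867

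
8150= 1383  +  6767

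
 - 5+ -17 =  - 22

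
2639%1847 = 792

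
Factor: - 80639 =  - 13^1*6203^1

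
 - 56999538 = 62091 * ( - 918)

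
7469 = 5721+1748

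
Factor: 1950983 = 53^1* 131^1*281^1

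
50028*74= 3702072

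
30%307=30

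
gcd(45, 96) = 3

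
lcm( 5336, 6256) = 181424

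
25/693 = 25/693 = 0.04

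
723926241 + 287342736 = 1011268977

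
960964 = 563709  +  397255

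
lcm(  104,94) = 4888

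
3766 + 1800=5566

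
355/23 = 355/23 = 15.43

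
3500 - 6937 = -3437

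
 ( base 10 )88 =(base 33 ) 2m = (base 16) 58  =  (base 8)130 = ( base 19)4C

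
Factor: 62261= 23^1 * 2707^1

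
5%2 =1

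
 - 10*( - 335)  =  3350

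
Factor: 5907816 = 2^3*3^6 * 1013^1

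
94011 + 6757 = 100768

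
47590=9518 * 5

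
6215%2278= 1659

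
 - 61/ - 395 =61/395 = 0.15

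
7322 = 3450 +3872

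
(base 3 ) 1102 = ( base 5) 123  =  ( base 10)38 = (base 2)100110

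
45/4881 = 15/1627= 0.01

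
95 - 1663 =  - 1568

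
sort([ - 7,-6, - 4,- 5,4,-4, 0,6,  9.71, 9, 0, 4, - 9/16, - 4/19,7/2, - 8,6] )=[ - 8 , - 7, - 6, - 5 ,-4, - 4, - 9/16, - 4/19,0,0,7/2,4,4 , 6,6,9,9.71]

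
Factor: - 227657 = -251^1*  907^1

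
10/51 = 10/51 = 0.20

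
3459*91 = 314769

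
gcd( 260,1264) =4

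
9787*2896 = 28343152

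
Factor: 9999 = 3^2*11^1*101^1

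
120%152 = 120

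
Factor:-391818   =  -2^1*3^1*7^1*19^1*491^1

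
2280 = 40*57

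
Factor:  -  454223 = - 7^1*11^1*17^1*347^1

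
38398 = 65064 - 26666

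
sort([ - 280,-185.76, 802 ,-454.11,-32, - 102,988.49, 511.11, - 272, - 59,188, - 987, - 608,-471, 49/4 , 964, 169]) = [ - 987,-608, - 471,-454.11, - 280, - 272, - 185.76, - 102,-59,-32, 49/4,169,  188, 511.11, 802,  964,988.49 ]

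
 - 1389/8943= - 1 +2518/2981 = - 0.16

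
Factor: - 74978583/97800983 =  - 3^1*7^( -1 )*17^( - 1 )*47^1 * 389^1*1367^1*821857^( - 1 ) 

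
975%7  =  2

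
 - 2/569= - 2/569 = -0.00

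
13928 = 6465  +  7463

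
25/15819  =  25/15819 = 0.00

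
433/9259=433/9259  =  0.05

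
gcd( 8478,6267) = 3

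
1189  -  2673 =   -  1484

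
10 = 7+3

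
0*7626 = 0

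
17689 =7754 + 9935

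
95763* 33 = 3160179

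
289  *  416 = 120224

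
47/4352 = 47/4352 = 0.01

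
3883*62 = 240746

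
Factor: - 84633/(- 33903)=3^(-1)*3767^(- 1 )* 28211^1 = 28211/11301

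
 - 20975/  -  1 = 20975/1 = 20975.00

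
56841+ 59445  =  116286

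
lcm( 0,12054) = 0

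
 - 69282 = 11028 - 80310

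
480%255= 225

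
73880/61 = 1211+9/61 = 1211.15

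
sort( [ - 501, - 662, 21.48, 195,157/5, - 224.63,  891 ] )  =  [ - 662, - 501,-224.63, 21.48,157/5,195,891]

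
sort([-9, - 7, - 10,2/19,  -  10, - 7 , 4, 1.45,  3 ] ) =[ - 10,-10, - 9, - 7,- 7,2/19,1.45,3,  4] 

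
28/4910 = 14/2455 = 0.01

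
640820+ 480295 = 1121115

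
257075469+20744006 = 277819475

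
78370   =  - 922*( - 85) 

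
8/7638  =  4/3819 =0.00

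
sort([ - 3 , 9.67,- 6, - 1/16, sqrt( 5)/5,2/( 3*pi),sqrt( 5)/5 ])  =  [  -  6,-3,  -  1/16 , 2/( 3 * pi), sqrt( 5)/5, sqrt( 5 )/5, 9.67 ]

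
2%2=0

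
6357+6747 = 13104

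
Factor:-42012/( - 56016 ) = 3/4 = 2^( - 2)* 3^1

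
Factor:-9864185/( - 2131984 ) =2^( - 4)*  5^1*227^ ( - 1) * 487^1*587^(  -  1)*4051^1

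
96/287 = 96/287 = 0.33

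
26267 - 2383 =23884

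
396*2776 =1099296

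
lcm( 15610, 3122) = 15610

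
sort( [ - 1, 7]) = [  -  1,7]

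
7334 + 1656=8990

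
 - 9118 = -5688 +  - 3430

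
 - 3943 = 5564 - 9507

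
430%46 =16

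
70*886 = 62020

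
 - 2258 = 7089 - 9347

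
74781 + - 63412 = 11369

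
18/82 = 9/41 = 0.22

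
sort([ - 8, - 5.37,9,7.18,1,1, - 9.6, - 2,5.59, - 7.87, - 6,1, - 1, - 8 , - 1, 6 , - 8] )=[ - 9.6, - 8, - 8, - 8, - 7.87, - 6 , - 5.37  , - 2, - 1, - 1,1,1,1,5.59, 6,  7.18,9 ] 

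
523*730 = 381790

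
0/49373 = 0 = 0.00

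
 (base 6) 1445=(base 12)285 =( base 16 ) 185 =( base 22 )hf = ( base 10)389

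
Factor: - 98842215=- 3^1*5^1*6589481^1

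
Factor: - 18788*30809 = - 578839492 = - 2^2*7^1 *11^1*61^1 *30809^1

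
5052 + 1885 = 6937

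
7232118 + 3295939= 10528057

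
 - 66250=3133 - 69383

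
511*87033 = 44473863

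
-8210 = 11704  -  19914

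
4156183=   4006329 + 149854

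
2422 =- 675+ 3097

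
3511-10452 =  - 6941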